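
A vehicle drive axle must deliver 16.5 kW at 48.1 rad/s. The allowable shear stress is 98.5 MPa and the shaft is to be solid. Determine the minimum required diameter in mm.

ω = 48.1 rad/s, so T = P/ω = 16.5×10³ / 48.10 = 343.0 N·m.
For a solid shaft τ_max = 16T/(πd³), so d = (16T/(π τ_allow))^(1/3) = (16·343.0/(π·9.85×10^7))^(1/3) = 0.02608 m.

26.1 mm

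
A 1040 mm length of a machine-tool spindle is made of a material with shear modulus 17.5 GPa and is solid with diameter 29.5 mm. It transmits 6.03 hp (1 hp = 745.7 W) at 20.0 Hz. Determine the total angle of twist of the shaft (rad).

ω = 2π·20.0 = 125.7 rad/s, so T = P/ω = 6.03×745.7 / 125.7 = 35.78 N·m.
J = πd⁴/32 = π(0.0295)⁴/32 = 7.435×10^-8 m⁴.
θ = T·L/(G·J) = 35.78 × 1.04 / (17.5×10⁹ × 7.435×10^-8) = 0.02860 rad.

0.0286 rad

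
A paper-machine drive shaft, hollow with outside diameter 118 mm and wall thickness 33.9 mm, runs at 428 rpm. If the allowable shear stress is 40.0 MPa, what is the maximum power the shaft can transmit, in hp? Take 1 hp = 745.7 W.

J = π(d_o⁴ − d_i⁴)/32 = π(0.118⁴ − 0.0502⁴)/32 = 1.841×10^-5 m⁴.
T_max = τ_allow·J/r = 4.00×10^7 × 1.841×10^-5 / 0.0590 = 12480 N·m.
ω = 2π·428/60 = 44.82 rad/s, so P_max = T_max·ω = 5.594×10^5 W.

750 hp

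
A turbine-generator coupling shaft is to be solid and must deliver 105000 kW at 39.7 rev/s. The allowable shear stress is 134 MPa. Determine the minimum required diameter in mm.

252 mm

ω = 2π·39.7 = 249.4 rad/s, so T = P/ω = 105000×10³ / 249.4 = 420900 N·m.
For a solid shaft τ_max = 16T/(πd³), so d = (16T/(π τ_allow))^(1/3) = (16·420900/(π·1.34×10^8))^(1/3) = 0.2520 m.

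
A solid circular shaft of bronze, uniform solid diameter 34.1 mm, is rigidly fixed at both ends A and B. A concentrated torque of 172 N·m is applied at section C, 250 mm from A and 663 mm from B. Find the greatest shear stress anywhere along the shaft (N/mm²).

16.0 N/mm²

With uniform GJ and both ends fixed, compatibility θ_AC = θ_CB gives T_A·a = T_B·b, together with T_A + T_B = T₀.
T_A = T₀·b/(a+b) = 172.0·663/913.0 = 124.9 N·m; T_B = 47.10 N·m.
τ in each portion: τ_AC = 1.60×10^7 Pa, τ_CB = 6.05×10^6 Pa; maximum is in AC.
τ_max = T_AC·r/J = 124.9·0.0170/1.33×10^-7 = 1.604×10^7 Pa.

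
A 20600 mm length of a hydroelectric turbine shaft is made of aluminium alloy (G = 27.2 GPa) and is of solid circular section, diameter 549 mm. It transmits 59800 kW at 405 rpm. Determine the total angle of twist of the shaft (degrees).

6.86°

ω = 2π·405/60 = 42.41 rad/s, so T = P/ω = 59800×10³ / 42.41 = 1.410e6 N·m.
J = πd⁴/32 = π(0.549)⁴/32 = 8.918×10^-3 m⁴.
θ = T·L/(G·J) = 1.410e6 × 20.6 / (27.2×10⁹ × 8.918×10^-3) = 0.1197 rad.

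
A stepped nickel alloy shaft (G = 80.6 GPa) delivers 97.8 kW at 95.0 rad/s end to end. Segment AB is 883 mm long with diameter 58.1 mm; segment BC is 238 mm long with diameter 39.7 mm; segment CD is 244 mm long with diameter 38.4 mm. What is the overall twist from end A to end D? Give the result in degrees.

ω = 95.0 rad/s, so T = P/ω = 97.8×10³ / 95.00 = 1029 N·m.
J_AB = π(0.0581)⁴/32 = 1.12×10^-6 m⁴; J_BC = π(0.0397)⁴/32 = 2.44×10^-7 m⁴; J_CD = π(0.0384)⁴/32 = 2.13×10^-7 m⁴.
θ = (T/G)·Σ L_i/J_i = (1029/80.6×10⁹)·(0.883/1.12×10^-6 + 0.238/2.44×10^-7 + 0.244/2.13×10^-7) = 0.03715 rad.

2.13°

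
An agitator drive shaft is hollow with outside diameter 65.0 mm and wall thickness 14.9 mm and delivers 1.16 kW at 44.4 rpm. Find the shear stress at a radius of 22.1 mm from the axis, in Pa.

ω = 2π·44.4/60 = 4.650 rad/s, so T = P/ω = 1.16×10³ / 4.650 = 249.5 N·m.
J = π(d_o⁴ − d_i⁴)/32 = π(0.0650⁴ − 0.0352⁴)/32 = 1.602×10^-6 m⁴.
Shear stress varies linearly with radius: τ = T·r/J = 249.5 × 0.0221 / 1.602×10^-6 = 3.442×10^6 Pa.

3.44e6 Pa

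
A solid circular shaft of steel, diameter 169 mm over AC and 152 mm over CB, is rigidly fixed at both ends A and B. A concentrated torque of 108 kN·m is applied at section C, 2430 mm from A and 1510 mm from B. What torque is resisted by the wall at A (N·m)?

52600 N·m

Compatibility: T_A·a/J_AC = T_B·b/J_CB with T_A + T_B = T₀.
J_AC = 8.01×10^-5 m⁴, J_CB = 5.24×10^-5 m⁴, so T_A = T₀·(J_AC/a)/((J_AC/a)+(J_CB/b)) = 52600 N·m, T_B = 55400 N·m.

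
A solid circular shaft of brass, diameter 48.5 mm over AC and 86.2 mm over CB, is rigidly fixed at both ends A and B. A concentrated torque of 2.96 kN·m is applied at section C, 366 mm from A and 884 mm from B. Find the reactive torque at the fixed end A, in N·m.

577 N·m

Compatibility: T_A·a/J_AC = T_B·b/J_CB with T_A + T_B = T₀.
J_AC = 5.43×10^-7 m⁴, J_CB = 5.42×10^-6 m⁴, so T_A = T₀·(J_AC/a)/((J_AC/a)+(J_CB/b)) = 576.8 N·m, T_B = 2383 N·m.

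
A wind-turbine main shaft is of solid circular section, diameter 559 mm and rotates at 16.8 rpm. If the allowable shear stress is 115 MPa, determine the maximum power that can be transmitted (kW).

J = πd⁴/32 = π(0.559)⁴/32 = 9.586×10^-3 m⁴.
T_max = τ_allow·J/r = 1.15×10^8 × 9.586×10^-3 / 0.280 = 3.944e6 N·m.
ω = 2π·16.8/60 = 1.759 rad/s, so P_max = T_max·ω = 6.939×10^6 W.

6940 kW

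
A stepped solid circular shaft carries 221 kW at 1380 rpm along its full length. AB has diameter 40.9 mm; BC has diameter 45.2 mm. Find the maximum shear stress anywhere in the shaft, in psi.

16500 psi

ω = 2π·1380/60 = 144.5 rad/s, so T = P/ω = 221×10³ / 144.5 = 1529 N·m.
Under the same torque, τ_max = 16T/(πd³) is largest where d is smallest — segment AB (d = 40.9 mm).
τ_max = 16·1529/(π·(0.0409)³) = 1.138×10^8 Pa.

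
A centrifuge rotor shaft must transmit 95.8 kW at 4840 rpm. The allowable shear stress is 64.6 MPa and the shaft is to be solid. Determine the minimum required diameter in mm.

ω = 2π·4840/60 = 506.8 rad/s, so T = P/ω = 95.8×10³ / 506.8 = 189.0 N·m.
For a solid shaft τ_max = 16T/(πd³), so d = (16T/(π τ_allow))^(1/3) = (16·189.0/(π·6.46×10^7))^(1/3) = 0.02461 m.

24.6 mm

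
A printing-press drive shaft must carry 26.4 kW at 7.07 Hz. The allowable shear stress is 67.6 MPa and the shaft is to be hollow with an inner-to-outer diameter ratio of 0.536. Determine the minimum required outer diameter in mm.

ω = 2π·7.07 = 44.42 rad/s, so T = P/ω = 26.4×10³ / 44.42 = 594.3 N·m.
For a hollow shaft with d_i/d_o = 0.536: τ_max = 16T/(π d_o³ (1−k⁴)), so d_o = [16T/(π τ_allow (1−k⁴))]^(1/3) = [16·594.3/(π·6.76×10^7·0.9175)]^(1/3) = 0.03654 m.

36.5 mm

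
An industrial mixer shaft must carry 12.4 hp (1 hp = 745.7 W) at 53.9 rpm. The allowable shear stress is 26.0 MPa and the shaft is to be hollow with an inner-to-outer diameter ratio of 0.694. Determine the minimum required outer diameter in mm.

ω = 2π·53.9/60 = 5.644 rad/s, so T = P/ω = 12.4×745.7 / 5.644 = 1638 N·m.
For a hollow shaft with d_i/d_o = 0.694: τ_max = 16T/(π d_o³ (1−k⁴)), so d_o = [16T/(π τ_allow (1−k⁴))]^(1/3) = [16·1638/(π·2.60×10^7·0.7680)]^(1/3) = 0.07476 m.

74.8 mm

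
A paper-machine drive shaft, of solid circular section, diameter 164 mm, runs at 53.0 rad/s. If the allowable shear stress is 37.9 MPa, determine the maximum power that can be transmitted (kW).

1740 kW

J = πd⁴/32 = π(0.164)⁴/32 = 7.102×10^-5 m⁴.
T_max = τ_allow·J/r = 3.79×10^7 × 7.102×10^-5 / 0.0820 = 32820 N·m.
ω = 53.0 rad/s, so P_max = T_max·ω = 1.740×10^6 W.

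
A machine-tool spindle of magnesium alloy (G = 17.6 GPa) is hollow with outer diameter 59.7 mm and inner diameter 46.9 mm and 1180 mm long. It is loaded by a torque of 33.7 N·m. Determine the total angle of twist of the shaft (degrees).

0.168°

J = π(d_o⁴ − d_i⁴)/32 = π(0.0597⁴ − 0.0469⁴)/32 = 7.721×10^-7 m⁴.
θ = T·L/(G·J) = 33.70 × 1.18 / (17.6×10⁹ × 7.721×10^-7) = 2.926×10^-3 rad.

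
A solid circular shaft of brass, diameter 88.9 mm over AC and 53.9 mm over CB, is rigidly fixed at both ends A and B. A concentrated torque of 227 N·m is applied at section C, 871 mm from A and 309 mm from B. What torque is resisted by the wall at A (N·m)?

164 N·m

Compatibility: T_A·a/J_AC = T_B·b/J_CB with T_A + T_B = T₀.
J_AC = 6.13×10^-6 m⁴, J_CB = 8.29×10^-7 m⁴, so T_A = T₀·(J_AC/a)/((J_AC/a)+(J_CB/b)) = 164.4 N·m, T_B = 62.61 N·m.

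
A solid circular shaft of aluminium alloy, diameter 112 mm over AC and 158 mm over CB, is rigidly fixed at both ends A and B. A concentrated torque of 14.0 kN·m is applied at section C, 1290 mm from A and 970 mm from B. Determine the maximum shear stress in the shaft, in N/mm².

15.2 N/mm²

Compatibility: T_A·a/J_AC = T_B·b/J_CB with T_A + T_B = T₀.
J_AC = 1.54×10^-5 m⁴, J_CB = 6.12×10^-5 m⁴, so T_A = T₀·(J_AC/a)/((J_AC/a)+(J_CB/b)) = 2234 N·m, T_B = 11770 N·m.
τ in each portion: τ_AC = 8.10×10^6 Pa, τ_CB = 1.52×10^7 Pa; maximum is in CB.
τ_max = T_CB·r/J = 11770·0.0790/6.12×10^-5 = 1.519×10^7 Pa.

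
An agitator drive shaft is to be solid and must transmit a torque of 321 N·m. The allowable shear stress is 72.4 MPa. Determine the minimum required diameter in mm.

For a solid shaft τ_max = 16T/(πd³), so d = (16T/(π τ_allow))^(1/3) = (16·321.0/(π·7.24×10^7))^(1/3) = 0.02826 m.

28.3 mm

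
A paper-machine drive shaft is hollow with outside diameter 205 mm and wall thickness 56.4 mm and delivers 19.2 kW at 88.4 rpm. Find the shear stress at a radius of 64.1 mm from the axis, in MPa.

ω = 2π·88.4/60 = 9.257 rad/s, so T = P/ω = 19.2×10³ / 9.257 = 2074 N·m.
J = π(d_o⁴ − d_i⁴)/32 = π(0.205⁴ − 0.0922⁴)/32 = 1.663×10^-4 m⁴.
Shear stress varies linearly with radius: τ = T·r/J = 2074 × 0.0641 / 1.663×10^-4 = 7.995×10^5 Pa.

0.799 MPa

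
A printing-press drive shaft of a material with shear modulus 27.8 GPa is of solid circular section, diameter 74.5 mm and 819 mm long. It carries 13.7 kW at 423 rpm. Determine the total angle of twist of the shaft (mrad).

ω = 2π·423/60 = 44.30 rad/s, so T = P/ω = 13.7×10³ / 44.30 = 309.3 N·m.
J = πd⁴/32 = π(0.0745)⁴/32 = 3.024×10^-6 m⁴.
θ = T·L/(G·J) = 309.3 × 0.819 / (27.8×10⁹ × 3.024×10^-6) = 3.013×10^-3 rad.

3.01 mrad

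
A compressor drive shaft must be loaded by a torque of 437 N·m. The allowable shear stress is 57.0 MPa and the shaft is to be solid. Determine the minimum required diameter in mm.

For a solid shaft τ_max = 16T/(πd³), so d = (16T/(π τ_allow))^(1/3) = (16·437.0/(π·5.70×10^7))^(1/3) = 0.03393 m.

33.9 mm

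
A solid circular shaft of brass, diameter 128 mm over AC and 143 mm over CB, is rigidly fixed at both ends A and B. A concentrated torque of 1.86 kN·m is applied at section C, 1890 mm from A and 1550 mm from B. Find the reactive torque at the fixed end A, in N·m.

641 N·m

Compatibility: T_A·a/J_AC = T_B·b/J_CB with T_A + T_B = T₀.
J_AC = 2.64×10^-5 m⁴, J_CB = 4.11×10^-5 m⁴, so T_A = T₀·(J_AC/a)/((J_AC/a)+(J_CB/b)) = 641.5 N·m, T_B = 1219 N·m.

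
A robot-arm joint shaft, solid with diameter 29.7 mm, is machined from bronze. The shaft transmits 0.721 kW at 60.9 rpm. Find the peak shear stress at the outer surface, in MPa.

22.0 MPa

ω = 2π·60.9/60 = 6.377 rad/s, so T = P/ω = 0.721×10³ / 6.377 = 113.1 N·m.
J = πd⁴/32 = π(0.0297)⁴/32 = 7.639×10^-8 m⁴.
τ_max = T·r/J = 113.1 × 0.0149 / 7.639×10^-8 = 2.198×10^7 Pa.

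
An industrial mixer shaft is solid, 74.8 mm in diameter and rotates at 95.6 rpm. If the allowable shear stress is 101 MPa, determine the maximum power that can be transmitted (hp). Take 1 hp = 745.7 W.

111 hp

J = πd⁴/32 = π(0.0748)⁴/32 = 3.073×10^-6 m⁴.
T_max = τ_allow·J/r = 1.01×10^8 × 3.073×10^-6 / 0.0374 = 8300 N·m.
ω = 2π·95.6/60 = 10.01 rad/s, so P_max = T_max·ω = 8.309×10^4 W.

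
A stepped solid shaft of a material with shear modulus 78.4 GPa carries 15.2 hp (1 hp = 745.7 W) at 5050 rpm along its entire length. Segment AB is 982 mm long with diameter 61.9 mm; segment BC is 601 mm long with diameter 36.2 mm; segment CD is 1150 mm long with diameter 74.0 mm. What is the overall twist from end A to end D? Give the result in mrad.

1.27 mrad

ω = 2π·5050/60 = 528.8 rad/s, so T = P/ω = 15.2×745.7 / 528.8 = 21.43 N·m.
J_AB = π(0.0619)⁴/32 = 1.44×10^-6 m⁴; J_BC = π(0.0362)⁴/32 = 1.69×10^-7 m⁴; J_CD = π(0.0740)⁴/32 = 2.94×10^-6 m⁴.
θ = (T/G)·Σ L_i/J_i = (21.43/78.4×10⁹)·(0.982/1.44×10^-6 + 0.601/1.69×10^-7 + 1.15/2.94×10^-6) = 1.268×10^-3 rad.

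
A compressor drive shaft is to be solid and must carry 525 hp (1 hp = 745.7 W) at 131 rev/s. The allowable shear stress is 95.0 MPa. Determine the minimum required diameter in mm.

29.4 mm

ω = 2π·131 = 823.1 rad/s, so T = P/ω = 525×745.7 / 823.1 = 475.6 N·m.
For a solid shaft τ_max = 16T/(πd³), so d = (16T/(π τ_allow))^(1/3) = (16·475.6/(π·9.50×10^7))^(1/3) = 0.02943 m.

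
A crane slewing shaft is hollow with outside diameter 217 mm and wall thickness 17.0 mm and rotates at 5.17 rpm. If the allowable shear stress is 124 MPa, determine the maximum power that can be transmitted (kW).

J = π(d_o⁴ − d_i⁴)/32 = π(0.217⁴ − 0.183⁴)/32 = 1.076×10^-4 m⁴.
T_max = τ_allow·J/r = 1.24×10^8 × 1.076×10^-4 / 0.108 = 123000 N·m.
ω = 2π·5.17/60 = 0.5414 rad/s, so P_max = T_max·ω = 6.657×10^4 W.

66.6 kW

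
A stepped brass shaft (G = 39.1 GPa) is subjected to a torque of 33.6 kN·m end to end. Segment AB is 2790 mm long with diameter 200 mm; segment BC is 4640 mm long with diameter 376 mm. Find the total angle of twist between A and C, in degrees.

0.991°

J_AB = π(0.200)⁴/32 = 1.57×10^-4 m⁴; J_BC = π(0.376)⁴/32 = 1.96×10^-3 m⁴.
θ = (T/G)·Σ L_i/J_i = (33600/39.1×10⁹)·(2.79/1.57×10^-4 + 4.64/1.96×10^-3) = 0.01730 rad.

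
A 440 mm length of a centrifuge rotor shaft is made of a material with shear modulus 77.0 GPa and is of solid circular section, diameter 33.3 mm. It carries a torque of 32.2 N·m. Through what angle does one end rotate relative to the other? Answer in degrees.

0.0873°

J = πd⁴/32 = π(0.0333)⁴/32 = 1.207×10^-7 m⁴.
θ = T·L/(G·J) = 32.20 × 0.440 / (77.0×10⁹ × 1.207×10^-7) = 1.524×10^-3 rad.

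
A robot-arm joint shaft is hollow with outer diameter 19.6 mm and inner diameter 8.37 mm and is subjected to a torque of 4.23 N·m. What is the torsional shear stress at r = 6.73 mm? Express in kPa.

J = π(d_o⁴ − d_i⁴)/32 = π(0.0196⁴ − 0.00837⁴)/32 = 1.401×10^-8 m⁴.
Shear stress varies linearly with radius: τ = T·r/J = 4.230 × 0.00673 / 1.401×10^-8 = 2.032×10^6 Pa.

2030 kPa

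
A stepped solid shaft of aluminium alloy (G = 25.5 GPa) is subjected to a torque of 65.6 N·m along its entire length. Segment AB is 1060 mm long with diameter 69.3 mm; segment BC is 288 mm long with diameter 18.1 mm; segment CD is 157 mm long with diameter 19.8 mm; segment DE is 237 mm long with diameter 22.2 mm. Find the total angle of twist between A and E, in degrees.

7.10°

J_AB = π(0.0693)⁴/32 = 2.26×10^-6 m⁴; J_BC = π(0.0181)⁴/32 = 1.05×10^-8 m⁴; J_CD = π(0.0198)⁴/32 = 1.51×10^-8 m⁴; J_DE = π(0.0222)⁴/32 = 2.38×10^-8 m⁴.
θ = (T/G)·Σ L_i/J_i = (65.60/25.5×10⁹)·(1.06/2.26×10^-6 + 0.288/1.05×10^-8 + 0.157/1.51×10^-8 + 0.237/2.38×10^-8) = 0.1239 rad.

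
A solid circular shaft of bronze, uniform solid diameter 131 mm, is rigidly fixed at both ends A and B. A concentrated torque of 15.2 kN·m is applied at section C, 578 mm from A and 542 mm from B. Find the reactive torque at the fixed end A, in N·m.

With uniform GJ and both ends fixed, compatibility θ_AC = θ_CB gives T_A·a = T_B·b, together with T_A + T_B = T₀.
T_A = T₀·b/(a+b) = 15200·542/1120 = 7356 N·m; T_B = 7844 N·m.

7360 N·m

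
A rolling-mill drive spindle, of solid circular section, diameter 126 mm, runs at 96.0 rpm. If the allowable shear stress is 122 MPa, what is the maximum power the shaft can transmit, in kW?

482 kW

J = πd⁴/32 = π(0.126)⁴/32 = 2.474×10^-5 m⁴.
T_max = τ_allow·J/r = 1.22×10^8 × 2.474×10^-5 / 0.0630 = 47920 N·m.
ω = 2π·96.0/60 = 10.05 rad/s, so P_max = T_max·ω = 4.817×10^5 W.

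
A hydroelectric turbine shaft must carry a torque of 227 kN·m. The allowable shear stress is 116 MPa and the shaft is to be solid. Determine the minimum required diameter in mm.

For a solid shaft τ_max = 16T/(πd³), so d = (16T/(π τ_allow))^(1/3) = (16·227000/(π·1.16×10^8))^(1/3) = 0.2152 m.

215 mm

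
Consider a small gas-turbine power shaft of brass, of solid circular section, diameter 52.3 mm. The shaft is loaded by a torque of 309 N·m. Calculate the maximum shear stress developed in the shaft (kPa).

11000 kPa

J = πd⁴/32 = π(0.0523)⁴/32 = 7.345×10^-7 m⁴.
τ_max = T·r/J = 309.0 × 0.0261 / 7.345×10^-7 = 1.100×10^7 Pa.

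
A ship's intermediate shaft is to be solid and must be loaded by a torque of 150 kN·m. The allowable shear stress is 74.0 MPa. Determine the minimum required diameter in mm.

For a solid shaft τ_max = 16T/(πd³), so d = (16T/(π τ_allow))^(1/3) = (16·150000/(π·7.40×10^7))^(1/3) = 0.2177 m.

218 mm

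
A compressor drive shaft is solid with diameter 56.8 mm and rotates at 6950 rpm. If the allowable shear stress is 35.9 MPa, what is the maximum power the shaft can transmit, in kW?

J = πd⁴/32 = π(0.0568)⁴/32 = 1.022×10^-6 m⁴.
T_max = τ_allow·J/r = 3.59×10^7 × 1.022×10^-6 / 0.0284 = 1292 N·m.
ω = 2π·6950/60 = 727.8 rad/s, so P_max = T_max·ω = 9.401×10^5 W.

940 kW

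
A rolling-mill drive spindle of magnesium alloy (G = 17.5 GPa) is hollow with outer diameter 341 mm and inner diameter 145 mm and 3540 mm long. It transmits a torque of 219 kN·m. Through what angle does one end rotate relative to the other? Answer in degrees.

J = π(d_o⁴ − d_i⁴)/32 = π(0.341⁴ − 0.145⁴)/32 = 1.284×10^-3 m⁴.
θ = T·L/(G·J) = 219000 × 3.54 / (17.5×10⁹ × 1.284×10^-3) = 0.03450 rad.

1.98°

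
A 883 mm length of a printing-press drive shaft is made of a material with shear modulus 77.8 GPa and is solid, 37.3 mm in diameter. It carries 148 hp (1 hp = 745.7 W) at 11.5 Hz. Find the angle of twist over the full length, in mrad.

ω = 2π·11.5 = 72.26 rad/s, so T = P/ω = 148×745.7 / 72.26 = 1527 N·m.
J = πd⁴/32 = π(0.0373)⁴/32 = 1.900×10^-7 m⁴.
θ = T·L/(G·J) = 1527 × 0.883 / (77.8×10⁹ × 1.900×10^-7) = 0.09122 rad.

91.2 mrad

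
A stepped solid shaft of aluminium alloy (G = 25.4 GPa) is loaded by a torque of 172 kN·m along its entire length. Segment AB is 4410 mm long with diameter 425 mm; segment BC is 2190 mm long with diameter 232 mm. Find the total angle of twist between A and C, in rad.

0.0615 rad

J_AB = π(0.425)⁴/32 = 3.20×10^-3 m⁴; J_BC = π(0.232)⁴/32 = 2.84×10^-4 m⁴.
θ = (T/G)·Σ L_i/J_i = (172000/25.4×10⁹)·(4.41/3.20×10^-3 + 2.19/2.84×10^-4) = 0.06147 rad.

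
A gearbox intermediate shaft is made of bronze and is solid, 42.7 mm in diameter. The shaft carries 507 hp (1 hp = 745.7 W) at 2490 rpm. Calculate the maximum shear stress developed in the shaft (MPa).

ω = 2π·2490/60 = 260.8 rad/s, so T = P/ω = 507×745.7 / 260.8 = 1450 N·m.
J = πd⁴/32 = π(0.0427)⁴/32 = 3.264×10^-7 m⁴.
τ_max = T·r/J = 1450 × 0.0214 / 3.264×10^-7 = 9.485×10^7 Pa.

94.8 MPa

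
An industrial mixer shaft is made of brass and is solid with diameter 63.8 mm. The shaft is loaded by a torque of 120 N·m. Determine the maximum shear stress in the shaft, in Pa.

J = πd⁴/32 = π(0.0638)⁴/32 = 1.627×10^-6 m⁴.
τ_max = T·r/J = 120.0 × 0.0319 / 1.627×10^-6 = 2.353×10^6 Pa.

2.35e6 Pa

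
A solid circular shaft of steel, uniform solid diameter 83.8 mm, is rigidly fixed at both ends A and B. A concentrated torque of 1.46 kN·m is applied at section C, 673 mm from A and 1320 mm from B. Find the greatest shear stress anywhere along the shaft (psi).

1210 psi

With uniform GJ and both ends fixed, compatibility θ_AC = θ_CB gives T_A·a = T_B·b, together with T_A + T_B = T₀.
T_A = T₀·b/(a+b) = 1460·1320/1993 = 967.0 N·m; T_B = 493.0 N·m.
τ in each portion: τ_AC = 8.37×10^6 Pa, τ_CB = 4.27×10^6 Pa; maximum is in AC.
τ_max = T_AC·r/J = 967.0·0.0419/4.84×10^-6 = 8.369×10^6 Pa.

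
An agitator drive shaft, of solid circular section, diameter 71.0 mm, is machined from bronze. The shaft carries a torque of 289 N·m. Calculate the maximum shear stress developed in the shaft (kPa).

4110 kPa

J = πd⁴/32 = π(0.0710)⁴/32 = 2.495×10^-6 m⁴.
τ_max = T·r/J = 289.0 × 0.0355 / 2.495×10^-6 = 4.112×10^6 Pa.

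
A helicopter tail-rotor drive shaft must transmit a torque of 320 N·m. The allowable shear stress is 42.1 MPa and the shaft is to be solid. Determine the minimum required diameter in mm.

For a solid shaft τ_max = 16T/(πd³), so d = (16T/(π τ_allow))^(1/3) = (16·320.0/(π·4.21×10^7))^(1/3) = 0.03383 m.

33.8 mm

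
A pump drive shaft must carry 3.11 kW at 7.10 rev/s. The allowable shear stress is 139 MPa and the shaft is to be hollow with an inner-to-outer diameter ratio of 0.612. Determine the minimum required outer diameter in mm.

14.4 mm

ω = 2π·7.10 = 44.61 rad/s, so T = P/ω = 3.11×10³ / 44.61 = 69.71 N·m.
For a hollow shaft with d_i/d_o = 0.612: τ_max = 16T/(π d_o³ (1−k⁴)), so d_o = [16T/(π τ_allow (1−k⁴))]^(1/3) = [16·69.71/(π·1.39×10^8·0.8597)]^(1/3) = 0.01438 m.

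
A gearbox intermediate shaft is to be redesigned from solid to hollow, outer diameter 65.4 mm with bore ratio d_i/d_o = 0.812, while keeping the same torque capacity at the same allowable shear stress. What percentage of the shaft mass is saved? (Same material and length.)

Equal τ_max and T ⇒ the solid shaft needs d_s³ = d_o³(1−k⁴), so d_s = 65.4·(1−0.812⁴)^(1/3) = 54.07 mm.
Area ratio A_h/A_s = d_o²(1−k²)/d_s² = (1−k²)/(1−k⁴)^(2/3) = 0.4983.
Mass saving = 1 − 0.4983 = 50.2 %.

50.2 %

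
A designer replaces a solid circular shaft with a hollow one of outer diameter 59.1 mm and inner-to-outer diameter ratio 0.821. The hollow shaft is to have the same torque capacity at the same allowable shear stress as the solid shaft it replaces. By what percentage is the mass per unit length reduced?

Equal τ_max and T ⇒ the solid shaft needs d_s³ = d_o³(1−k⁴), so d_s = 59.1·(1−0.821⁴)^(1/3) = 48.29 mm.
Area ratio A_h/A_s = d_o²(1−k²)/d_s² = (1−k²)/(1−k⁴)^(2/3) = 0.4881.
Mass saving = 1 − 0.4881 = 51.2 %.

51.2 %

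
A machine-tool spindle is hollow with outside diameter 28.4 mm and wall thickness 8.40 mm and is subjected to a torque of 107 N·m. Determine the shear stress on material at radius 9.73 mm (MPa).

J = π(d_o⁴ − d_i⁴)/32 = π(0.0284⁴ − 0.0116⁴)/32 = 6.209×10^-8 m⁴.
Shear stress varies linearly with radius: τ = T·r/J = 107.0 × 0.00973 / 6.209×10^-8 = 1.677×10^7 Pa.

16.8 MPa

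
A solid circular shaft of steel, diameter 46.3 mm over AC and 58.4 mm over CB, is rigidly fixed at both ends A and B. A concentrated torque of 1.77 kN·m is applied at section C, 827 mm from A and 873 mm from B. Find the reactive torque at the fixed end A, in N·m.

Compatibility: T_A·a/J_AC = T_B·b/J_CB with T_A + T_B = T₀.
J_AC = 4.51×10^-7 m⁴, J_CB = 1.14×10^-6 m⁴, so T_A = T₀·(J_AC/a)/((J_AC/a)+(J_CB/b)) = 520.9 N·m, T_B = 1249 N·m.

521 N·m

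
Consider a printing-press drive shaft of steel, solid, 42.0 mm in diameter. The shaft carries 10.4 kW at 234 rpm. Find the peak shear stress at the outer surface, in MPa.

ω = 2π·234/60 = 24.50 rad/s, so T = P/ω = 10.4×10³ / 24.50 = 424.4 N·m.
J = πd⁴/32 = π(0.0420)⁴/32 = 3.055×10^-7 m⁴.
τ_max = T·r/J = 424.4 × 0.0210 / 3.055×10^-7 = 2.918×10^7 Pa.

29.2 MPa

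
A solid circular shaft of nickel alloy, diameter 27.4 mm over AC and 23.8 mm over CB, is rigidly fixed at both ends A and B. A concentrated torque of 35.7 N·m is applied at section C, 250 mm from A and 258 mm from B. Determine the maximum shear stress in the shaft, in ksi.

0.826 ksi

Compatibility: T_A·a/J_AC = T_B·b/J_CB with T_A + T_B = T₀.
J_AC = 5.53×10^-8 m⁴, J_CB = 3.15×10^-8 m⁴, so T_A = T₀·(J_AC/a)/((J_AC/a)+(J_CB/b)) = 23.01 N·m, T_B = 12.69 N·m.
τ in each portion: τ_AC = 5.70×10^6 Pa, τ_CB = 4.79×10^6 Pa; maximum is in AC.
τ_max = T_AC·r/J = 23.01·0.0137/5.53×10^-8 = 5.696×10^6 Pa.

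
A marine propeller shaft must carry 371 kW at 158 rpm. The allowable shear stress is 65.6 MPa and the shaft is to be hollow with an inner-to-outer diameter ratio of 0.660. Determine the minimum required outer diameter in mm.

ω = 2π·158/60 = 16.55 rad/s, so T = P/ω = 371×10³ / 16.55 = 22420 N·m.
For a hollow shaft with d_i/d_o = 0.660: τ_max = 16T/(π d_o³ (1−k⁴)), so d_o = [16T/(π τ_allow (1−k⁴))]^(1/3) = [16·22420/(π·6.56×10^7·0.8103)]^(1/3) = 0.1290 m.

129 mm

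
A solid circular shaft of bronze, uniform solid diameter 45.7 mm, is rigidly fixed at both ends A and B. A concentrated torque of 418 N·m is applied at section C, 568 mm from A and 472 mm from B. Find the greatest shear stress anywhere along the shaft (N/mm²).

12.2 N/mm²

With uniform GJ and both ends fixed, compatibility θ_AC = θ_CB gives T_A·a = T_B·b, together with T_A + T_B = T₀.
T_A = T₀·b/(a+b) = 418.0·472/1040 = 189.7 N·m; T_B = 228.3 N·m.
τ in each portion: τ_AC = 1.01×10^7 Pa, τ_CB = 1.22×10^7 Pa; maximum is in CB.
τ_max = T_CB·r/J = 228.3·0.0229/4.28×10^-7 = 1.218×10^7 Pa.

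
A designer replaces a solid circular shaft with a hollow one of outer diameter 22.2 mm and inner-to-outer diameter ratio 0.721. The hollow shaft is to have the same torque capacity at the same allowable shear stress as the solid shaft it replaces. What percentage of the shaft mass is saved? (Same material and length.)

40.8 %

Equal τ_max and T ⇒ the solid shaft needs d_s³ = d_o³(1−k⁴), so d_s = 22.2·(1−0.721⁴)^(1/3) = 19.99 mm.
Area ratio A_h/A_s = d_o²(1−k²)/d_s² = (1−k²)/(1−k⁴)^(2/3) = 0.5924.
Mass saving = 1 − 0.5924 = 40.8 %.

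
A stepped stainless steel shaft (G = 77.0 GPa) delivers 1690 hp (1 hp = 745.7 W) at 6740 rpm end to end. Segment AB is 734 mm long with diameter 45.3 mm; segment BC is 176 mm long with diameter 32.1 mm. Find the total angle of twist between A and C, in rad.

0.0803 rad

ω = 2π·6740/60 = 705.8 rad/s, so T = P/ω = 1690×745.7 / 705.8 = 1786 N·m.
J_AB = π(0.0453)⁴/32 = 4.13×10^-7 m⁴; J_BC = π(0.0321)⁴/32 = 1.04×10^-7 m⁴.
θ = (T/G)·Σ L_i/J_i = (1786/77.0×10⁹)·(0.734/4.13×10^-7 + 0.176/1.04×10^-7) = 0.08032 rad.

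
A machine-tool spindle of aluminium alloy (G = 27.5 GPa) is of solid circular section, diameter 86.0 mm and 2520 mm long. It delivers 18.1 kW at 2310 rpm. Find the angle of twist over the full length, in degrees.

ω = 2π·2310/60 = 241.9 rad/s, so T = P/ω = 18.1×10³ / 241.9 = 74.82 N·m.
J = πd⁴/32 = π(0.0860)⁴/32 = 5.370×10^-6 m⁴.
θ = T·L/(G·J) = 74.82 × 2.52 / (27.5×10⁹ × 5.370×10^-6) = 1.277×10^-3 rad.

0.0732°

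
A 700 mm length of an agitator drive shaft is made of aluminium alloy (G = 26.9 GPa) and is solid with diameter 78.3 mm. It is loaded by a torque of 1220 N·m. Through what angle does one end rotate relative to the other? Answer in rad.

J = πd⁴/32 = π(0.0783)⁴/32 = 3.690×10^-6 m⁴.
θ = T·L/(G·J) = 1220 × 0.700 / (26.9×10⁹ × 3.690×10^-6) = 8.603×10^-3 rad.

0.00860 rad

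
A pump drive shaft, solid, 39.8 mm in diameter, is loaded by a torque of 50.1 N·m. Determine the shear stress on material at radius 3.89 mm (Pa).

J = πd⁴/32 = π(0.0398)⁴/32 = 2.463×10^-7 m⁴.
Shear stress varies linearly with radius: τ = T·r/J = 50.10 × 0.00389 / 2.463×10^-7 = 7.911×10^5 Pa.

791000 Pa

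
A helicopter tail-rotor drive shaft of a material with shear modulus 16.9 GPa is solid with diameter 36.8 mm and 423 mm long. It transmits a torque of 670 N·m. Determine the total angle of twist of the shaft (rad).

0.0931 rad

J = πd⁴/32 = π(0.0368)⁴/32 = 1.800×10^-7 m⁴.
θ = T·L/(G·J) = 670.0 × 0.423 / (16.9×10⁹ × 1.800×10^-7) = 0.09314 rad.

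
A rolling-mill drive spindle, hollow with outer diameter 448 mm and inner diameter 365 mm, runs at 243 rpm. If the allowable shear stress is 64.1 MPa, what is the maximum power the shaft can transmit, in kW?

16100 kW

J = π(d_o⁴ − d_i⁴)/32 = π(0.448⁴ − 0.365⁴)/32 = 2.212×10^-3 m⁴.
T_max = τ_allow·J/r = 6.41×10^7 × 2.212×10^-3 / 0.224 = 633000 N·m.
ω = 2π·243/60 = 25.45 rad/s, so P_max = T_max·ω = 1.611×10^7 W.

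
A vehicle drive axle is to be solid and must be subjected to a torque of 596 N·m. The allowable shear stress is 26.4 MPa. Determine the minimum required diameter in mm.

For a solid shaft τ_max = 16T/(πd³), so d = (16T/(π τ_allow))^(1/3) = (16·596.0/(π·2.64×10^7))^(1/3) = 0.04863 m.

48.6 mm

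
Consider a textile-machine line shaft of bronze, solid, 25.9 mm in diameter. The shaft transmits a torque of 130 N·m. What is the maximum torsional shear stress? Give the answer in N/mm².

J = πd⁴/32 = π(0.0259)⁴/32 = 4.418×10^-8 m⁴.
τ_max = T·r/J = 130.0 × 0.0129 / 4.418×10^-8 = 3.811×10^7 Pa.

38.1 N/mm²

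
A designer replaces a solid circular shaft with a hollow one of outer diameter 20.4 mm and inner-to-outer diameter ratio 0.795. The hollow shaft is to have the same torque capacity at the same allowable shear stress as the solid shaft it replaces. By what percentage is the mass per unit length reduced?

48.3 %

Equal τ_max and T ⇒ the solid shaft needs d_s³ = d_o³(1−k⁴), so d_s = 20.4·(1−0.795⁴)^(1/3) = 17.21 mm.
Area ratio A_h/A_s = d_o²(1−k²)/d_s² = (1−k²)/(1−k⁴)^(2/3) = 0.5170.
Mass saving = 1 − 0.5170 = 48.3 %.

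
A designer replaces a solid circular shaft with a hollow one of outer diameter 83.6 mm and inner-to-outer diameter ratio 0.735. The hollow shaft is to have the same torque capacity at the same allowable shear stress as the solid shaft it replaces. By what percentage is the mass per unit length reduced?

42.1 %

Equal τ_max and T ⇒ the solid shaft needs d_s³ = d_o³(1−k⁴), so d_s = 83.6·(1−0.735⁴)^(1/3) = 74.52 mm.
Area ratio A_h/A_s = d_o²(1−k²)/d_s² = (1−k²)/(1−k⁴)^(2/3) = 0.5787.
Mass saving = 1 − 0.5787 = 42.1 %.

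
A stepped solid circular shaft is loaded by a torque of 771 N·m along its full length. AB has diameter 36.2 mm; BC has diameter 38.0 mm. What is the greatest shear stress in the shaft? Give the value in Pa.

Under the same torque, τ_max = 16T/(πd³) is largest where d is smallest — segment AB (d = 36.2 mm).
τ_max = 16·771.0/(π·(0.0362)³) = 8.277×10^7 Pa.

8.28e7 Pa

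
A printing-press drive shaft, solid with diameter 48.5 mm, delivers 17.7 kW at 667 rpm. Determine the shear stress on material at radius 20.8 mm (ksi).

1.41 ksi

ω = 2π·667/60 = 69.85 rad/s, so T = P/ω = 17.7×10³ / 69.85 = 253.4 N·m.
J = πd⁴/32 = π(0.0485)⁴/32 = 5.432×10^-7 m⁴.
Shear stress varies linearly with radius: τ = T·r/J = 253.4 × 0.0208 / 5.432×10^-7 = 9.703×10^6 Pa.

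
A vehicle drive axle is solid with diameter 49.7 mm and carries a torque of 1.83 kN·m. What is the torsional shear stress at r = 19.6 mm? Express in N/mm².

59.9 N/mm²

J = πd⁴/32 = π(0.0497)⁴/32 = 5.990×10^-7 m⁴.
Shear stress varies linearly with radius: τ = T·r/J = 1830 × 0.0196 / 5.990×10^-7 = 5.988×10^7 Pa.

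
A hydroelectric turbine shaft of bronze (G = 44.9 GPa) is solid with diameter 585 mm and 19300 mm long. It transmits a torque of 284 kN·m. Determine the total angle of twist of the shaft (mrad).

J = πd⁴/32 = π(0.585)⁴/32 = 0.01150 m⁴.
θ = T·L/(G·J) = 284000 × 19.3 / (44.9×10⁹ × 0.01150) = 0.01062 rad.

10.6 mrad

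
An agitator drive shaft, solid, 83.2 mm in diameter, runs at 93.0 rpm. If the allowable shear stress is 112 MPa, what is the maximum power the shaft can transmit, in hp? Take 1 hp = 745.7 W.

J = πd⁴/32 = π(0.0832)⁴/32 = 4.704×10^-6 m⁴.
T_max = τ_allow·J/r = 1.12×10^8 × 4.704×10^-6 / 0.0416 = 12670 N·m.
ω = 2π·93.0/60 = 9.739 rad/s, so P_max = T_max·ω = 1.233×10^5 W.

165 hp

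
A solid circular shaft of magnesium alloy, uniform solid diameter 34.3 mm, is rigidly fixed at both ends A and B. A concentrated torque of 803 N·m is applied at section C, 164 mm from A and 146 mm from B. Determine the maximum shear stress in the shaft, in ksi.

7.78 ksi

With uniform GJ and both ends fixed, compatibility θ_AC = θ_CB gives T_A·a = T_B·b, together with T_A + T_B = T₀.
T_A = T₀·b/(a+b) = 803.0·146/310.0 = 378.2 N·m; T_B = 424.8 N·m.
τ in each portion: τ_AC = 4.77×10^7 Pa, τ_CB = 5.36×10^7 Pa; maximum is in CB.
τ_max = T_CB·r/J = 424.8·0.0171/1.36×10^-7 = 5.361×10^7 Pa.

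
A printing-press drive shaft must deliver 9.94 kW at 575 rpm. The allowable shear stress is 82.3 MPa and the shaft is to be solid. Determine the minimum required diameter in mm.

21.7 mm

ω = 2π·575/60 = 60.21 rad/s, so T = P/ω = 9.94×10³ / 60.21 = 165.1 N·m.
For a solid shaft τ_max = 16T/(πd³), so d = (16T/(π τ_allow))^(1/3) = (16·165.1/(π·8.23×10^7))^(1/3) = 0.02170 m.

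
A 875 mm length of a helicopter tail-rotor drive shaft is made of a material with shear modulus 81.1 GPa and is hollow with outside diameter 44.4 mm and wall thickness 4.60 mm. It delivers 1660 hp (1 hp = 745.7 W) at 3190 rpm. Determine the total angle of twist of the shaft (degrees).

ω = 2π·3190/60 = 334.1 rad/s, so T = P/ω = 1660×745.7 / 334.1 = 3706 N·m.
J = π(d_o⁴ − d_i⁴)/32 = π(0.0444⁴ − 0.0352⁴)/32 = 2.308×10^-7 m⁴.
θ = T·L/(G·J) = 3706 × 0.875 / (81.1×10⁹ × 2.308×10^-7) = 0.1732 rad.

9.92°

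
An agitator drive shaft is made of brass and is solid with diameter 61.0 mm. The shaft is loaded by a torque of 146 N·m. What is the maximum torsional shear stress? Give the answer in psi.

475 psi

J = πd⁴/32 = π(0.0610)⁴/32 = 1.359×10^-6 m⁴.
τ_max = T·r/J = 146.0 × 0.0305 / 1.359×10^-6 = 3.276×10^6 Pa.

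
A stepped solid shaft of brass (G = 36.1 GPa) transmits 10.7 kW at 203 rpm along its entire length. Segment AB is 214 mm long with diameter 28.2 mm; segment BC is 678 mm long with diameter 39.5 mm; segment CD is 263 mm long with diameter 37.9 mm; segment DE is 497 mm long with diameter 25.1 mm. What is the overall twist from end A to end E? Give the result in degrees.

16.2°

ω = 2π·203/60 = 21.26 rad/s, so T = P/ω = 10.7×10³ / 21.26 = 503.3 N·m.
J_AB = π(0.0282)⁴/32 = 6.21×10^-8 m⁴; J_BC = π(0.0395)⁴/32 = 2.39×10^-7 m⁴; J_CD = π(0.0379)⁴/32 = 2.03×10^-7 m⁴; J_DE = π(0.0251)⁴/32 = 3.90×10^-8 m⁴.
θ = (T/G)·Σ L_i/J_i = (503.3/36.1×10⁹)·(0.214/6.21×10^-8 + 0.678/2.39×10^-7 + 0.263/2.03×10^-7 + 0.497/3.90×10^-8) = 0.2835 rad.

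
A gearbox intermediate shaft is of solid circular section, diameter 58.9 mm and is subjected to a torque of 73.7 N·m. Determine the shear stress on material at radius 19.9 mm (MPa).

J = πd⁴/32 = π(0.0589)⁴/32 = 1.182×10^-6 m⁴.
Shear stress varies linearly with radius: τ = T·r/J = 73.70 × 0.0199 / 1.182×10^-6 = 1.241×10^6 Pa.

1.24 MPa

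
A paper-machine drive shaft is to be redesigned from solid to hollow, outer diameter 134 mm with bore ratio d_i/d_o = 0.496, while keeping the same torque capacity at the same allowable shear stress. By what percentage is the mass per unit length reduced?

21.4 %

Equal τ_max and T ⇒ the solid shaft needs d_s³ = d_o³(1−k⁴), so d_s = 134·(1−0.496⁴)^(1/3) = 131.2 mm.
Area ratio A_h/A_s = d_o²(1−k²)/d_s² = (1−k²)/(1−k⁴)^(2/3) = 0.7860.
Mass saving = 1 − 0.7860 = 21.4 %.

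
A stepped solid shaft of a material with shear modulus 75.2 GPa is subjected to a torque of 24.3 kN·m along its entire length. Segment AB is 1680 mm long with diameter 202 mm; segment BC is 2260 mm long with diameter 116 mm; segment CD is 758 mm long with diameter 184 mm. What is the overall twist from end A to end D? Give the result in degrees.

J_AB = π(0.202)⁴/32 = 1.63×10^-4 m⁴; J_BC = π(0.116)⁴/32 = 1.78×10^-5 m⁴; J_CD = π(0.184)⁴/32 = 1.13×10^-4 m⁴.
θ = (T/G)·Σ L_i/J_i = (24300/75.2×10⁹)·(1.68/1.63×10^-4 + 2.26/1.78×10^-5 + 0.758/1.13×10^-4) = 0.04658 rad.

2.67°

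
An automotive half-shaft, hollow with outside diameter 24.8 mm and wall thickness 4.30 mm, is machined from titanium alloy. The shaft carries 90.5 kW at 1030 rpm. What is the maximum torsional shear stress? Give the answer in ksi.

ω = 2π·1030/60 = 107.9 rad/s, so T = P/ω = 90.5×10³ / 107.9 = 839.0 N·m.
J = π(d_o⁴ − d_i⁴)/32 = π(0.0248⁴ − 0.0162⁴)/32 = 3.038×10^-8 m⁴.
τ_max = T·r/J = 839.0 × 0.0124 / 3.038×10^-8 = 3.425×10^8 Pa.

49.7 ksi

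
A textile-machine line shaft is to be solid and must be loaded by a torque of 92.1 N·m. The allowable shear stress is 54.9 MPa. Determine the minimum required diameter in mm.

For a solid shaft τ_max = 16T/(πd³), so d = (16T/(π τ_allow))^(1/3) = (16·92.10/(π·5.49×10^7))^(1/3) = 0.02044 m.

20.4 mm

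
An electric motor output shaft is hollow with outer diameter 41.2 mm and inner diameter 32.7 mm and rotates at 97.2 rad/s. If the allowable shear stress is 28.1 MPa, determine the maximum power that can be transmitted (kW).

22.6 kW

J = π(d_o⁴ − d_i⁴)/32 = π(0.0412⁴ − 0.0327⁴)/32 = 1.706×10^-7 m⁴.
T_max = τ_allow·J/r = 2.81×10^7 × 1.706×10^-7 / 0.0206 = 232.7 N·m.
ω = 97.2 rad/s, so P_max = T_max·ω = 2.262×10^4 W.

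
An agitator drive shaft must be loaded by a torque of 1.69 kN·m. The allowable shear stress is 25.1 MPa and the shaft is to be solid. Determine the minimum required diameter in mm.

70.0 mm

For a solid shaft τ_max = 16T/(πd³), so d = (16T/(π τ_allow))^(1/3) = (16·1690/(π·2.51×10^7))^(1/3) = 0.06999 m.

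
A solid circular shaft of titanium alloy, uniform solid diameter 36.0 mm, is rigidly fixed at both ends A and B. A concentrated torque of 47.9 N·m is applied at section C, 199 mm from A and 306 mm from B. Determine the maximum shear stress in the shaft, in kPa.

With uniform GJ and both ends fixed, compatibility θ_AC = θ_CB gives T_A·a = T_B·b, together with T_A + T_B = T₀.
T_A = T₀·b/(a+b) = 47.90·306/505.0 = 29.02 N·m; T_B = 18.88 N·m.
τ in each portion: τ_AC = 3.17×10^6 Pa, τ_CB = 2.06×10^6 Pa; maximum is in AC.
τ_max = T_AC·r/J = 29.02·0.0180/1.65×10^-7 = 3.168×10^6 Pa.

3170 kPa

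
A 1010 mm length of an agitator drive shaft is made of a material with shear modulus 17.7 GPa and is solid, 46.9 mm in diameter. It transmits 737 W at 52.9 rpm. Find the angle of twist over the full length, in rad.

0.0160 rad

ω = 2π·52.9/60 = 5.540 rad/s, so T = P/ω = 737 / 5.540 = 133.0 N·m.
J = πd⁴/32 = π(0.0469)⁴/32 = 4.750×10^-7 m⁴.
θ = T·L/(G·J) = 133.0 × 1.01 / (17.7×10⁹ × 4.750×10^-7) = 0.01598 rad.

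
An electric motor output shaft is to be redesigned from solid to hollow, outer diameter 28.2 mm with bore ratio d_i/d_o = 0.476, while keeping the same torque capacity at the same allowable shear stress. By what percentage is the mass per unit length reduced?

19.9 %

Equal τ_max and T ⇒ the solid shaft needs d_s³ = d_o³(1−k⁴), so d_s = 28.2·(1−0.476⁴)^(1/3) = 27.71 mm.
Area ratio A_h/A_s = d_o²(1−k²)/d_s² = (1−k²)/(1−k⁴)^(2/3) = 0.8011.
Mass saving = 1 − 0.8011 = 19.9 %.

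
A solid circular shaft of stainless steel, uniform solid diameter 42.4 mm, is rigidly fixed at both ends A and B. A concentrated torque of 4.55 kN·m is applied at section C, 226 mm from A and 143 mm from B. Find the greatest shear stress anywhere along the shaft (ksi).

With uniform GJ and both ends fixed, compatibility θ_AC = θ_CB gives T_A·a = T_B·b, together with T_A + T_B = T₀.
T_A = T₀·b/(a+b) = 4550·143/369.0 = 1763 N·m; T_B = 2787 N·m.
τ in each portion: τ_AC = 1.18×10^8 Pa, τ_CB = 1.86×10^8 Pa; maximum is in CB.
τ_max = T_CB·r/J = 2787·0.0212/3.17×10^-7 = 1.862×10^8 Pa.

27.0 ksi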